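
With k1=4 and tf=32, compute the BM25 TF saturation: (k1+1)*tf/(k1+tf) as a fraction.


BM25 TF component = (k1+1)*tf / (k1+tf)
k1 = 4, tf = 32
Numerator = (4+1)*32 = 160
Denominator = 4 + 32 = 36
= 160/36 = 40/9

40/9


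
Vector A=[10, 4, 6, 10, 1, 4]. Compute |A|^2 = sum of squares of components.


|A|^2 = sum of squared components
A[0]^2 = 10^2 = 100
A[1]^2 = 4^2 = 16
A[2]^2 = 6^2 = 36
A[3]^2 = 10^2 = 100
A[4]^2 = 1^2 = 1
A[5]^2 = 4^2 = 16
Sum = 100 + 16 + 36 + 100 + 1 + 16 = 269

269


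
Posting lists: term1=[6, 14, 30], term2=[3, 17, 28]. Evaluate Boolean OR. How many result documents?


Boolean OR: find union of posting lists
term1 docs: [6, 14, 30]
term2 docs: [3, 17, 28]
Union: [3, 6, 14, 17, 28, 30]
|union| = 6

6


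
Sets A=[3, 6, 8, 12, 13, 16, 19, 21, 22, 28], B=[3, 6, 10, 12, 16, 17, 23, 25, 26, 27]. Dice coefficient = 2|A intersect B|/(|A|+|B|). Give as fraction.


A intersect B = [3, 6, 12, 16]
|A intersect B| = 4
|A| = 10, |B| = 10
Dice = 2*4 / (10+10)
= 8 / 20 = 2/5

2/5


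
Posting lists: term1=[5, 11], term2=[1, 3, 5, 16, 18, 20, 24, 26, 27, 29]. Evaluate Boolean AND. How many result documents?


Boolean AND: find intersection of posting lists
term1 docs: [5, 11]
term2 docs: [1, 3, 5, 16, 18, 20, 24, 26, 27, 29]
Intersection: [5]
|intersection| = 1

1


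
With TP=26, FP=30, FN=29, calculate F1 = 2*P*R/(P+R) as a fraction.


F1 = 2 * P * R / (P + R)
P = TP/(TP+FP) = 26/56 = 13/28
R = TP/(TP+FN) = 26/55 = 26/55
2 * P * R = 2 * 13/28 * 26/55 = 169/385
P + R = 13/28 + 26/55 = 1443/1540
F1 = 169/385 / 1443/1540 = 52/111

52/111


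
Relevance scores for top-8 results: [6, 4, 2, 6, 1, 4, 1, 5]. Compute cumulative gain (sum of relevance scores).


Cumulative Gain = sum of relevance scores
Position 1: rel=6, running sum=6
Position 2: rel=4, running sum=10
Position 3: rel=2, running sum=12
Position 4: rel=6, running sum=18
Position 5: rel=1, running sum=19
Position 6: rel=4, running sum=23
Position 7: rel=1, running sum=24
Position 8: rel=5, running sum=29
CG = 29

29


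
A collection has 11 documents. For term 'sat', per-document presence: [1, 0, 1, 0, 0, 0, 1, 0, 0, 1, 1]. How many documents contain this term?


Checking each document for 'sat':
Doc 1: present
Doc 2: absent
Doc 3: present
Doc 4: absent
Doc 5: absent
Doc 6: absent
Doc 7: present
Doc 8: absent
Doc 9: absent
Doc 10: present
Doc 11: present
df = sum of presences = 1 + 0 + 1 + 0 + 0 + 0 + 1 + 0 + 0 + 1 + 1 = 5

5


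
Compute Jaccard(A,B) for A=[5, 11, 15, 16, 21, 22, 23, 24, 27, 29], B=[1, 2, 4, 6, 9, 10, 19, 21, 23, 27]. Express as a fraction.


A intersect B = [21, 23, 27]
|A intersect B| = 3
A union B = [1, 2, 4, 5, 6, 9, 10, 11, 15, 16, 19, 21, 22, 23, 24, 27, 29]
|A union B| = 17
Jaccard = 3/17 = 3/17

3/17


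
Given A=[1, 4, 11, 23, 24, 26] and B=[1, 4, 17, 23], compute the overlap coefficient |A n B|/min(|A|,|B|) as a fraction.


A intersect B = [1, 4, 23]
|A intersect B| = 3
min(|A|, |B|) = min(6, 4) = 4
Overlap = 3 / 4 = 3/4

3/4


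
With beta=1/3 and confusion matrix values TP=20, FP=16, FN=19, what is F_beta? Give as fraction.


P = TP/(TP+FP) = 20/36 = 5/9
R = TP/(TP+FN) = 20/39 = 20/39
beta^2 = 1/3^2 = 1/9
(1 + beta^2) = 10/9
Numerator = (1+beta^2)*P*R = 1000/3159
Denominator = beta^2*P + R = 5/81 + 20/39 = 605/1053
F_beta = 200/363

200/363


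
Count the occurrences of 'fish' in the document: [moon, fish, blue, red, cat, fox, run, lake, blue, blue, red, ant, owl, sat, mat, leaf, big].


Document has 17 words
Scanning for 'fish':
Found at positions: [1]
Count = 1

1


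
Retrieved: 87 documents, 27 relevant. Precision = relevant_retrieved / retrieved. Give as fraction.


Precision = relevant_retrieved / total_retrieved
= 27 / 87
= 27 / (27 + 60)
= 9/29

9/29


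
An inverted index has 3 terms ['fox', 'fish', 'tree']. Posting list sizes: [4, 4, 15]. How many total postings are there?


Summing posting list sizes:
'fox': 4 postings
'fish': 4 postings
'tree': 15 postings
Total = 4 + 4 + 15 = 23

23


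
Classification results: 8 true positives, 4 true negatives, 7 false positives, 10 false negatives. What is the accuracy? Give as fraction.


Accuracy = (TP + TN) / (TP + TN + FP + FN)
TP + TN = 8 + 4 = 12
Total = 8 + 4 + 7 + 10 = 29
Accuracy = 12 / 29 = 12/29

12/29


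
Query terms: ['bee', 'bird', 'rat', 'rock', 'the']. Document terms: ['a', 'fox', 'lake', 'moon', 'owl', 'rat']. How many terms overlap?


Query terms: ['bee', 'bird', 'rat', 'rock', 'the']
Document terms: ['a', 'fox', 'lake', 'moon', 'owl', 'rat']
Common terms: ['rat']
Overlap count = 1

1


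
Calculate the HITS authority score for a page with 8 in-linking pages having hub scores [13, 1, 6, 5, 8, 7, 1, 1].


Authority = sum of hub scores of in-linkers
In-link 1: hub score = 13
In-link 2: hub score = 1
In-link 3: hub score = 6
In-link 4: hub score = 5
In-link 5: hub score = 8
In-link 6: hub score = 7
In-link 7: hub score = 1
In-link 8: hub score = 1
Authority = 13 + 1 + 6 + 5 + 8 + 7 + 1 + 1 = 42

42


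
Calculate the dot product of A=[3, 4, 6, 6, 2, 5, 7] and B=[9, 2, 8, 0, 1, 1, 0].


Dot product = sum of element-wise products
A[0]*B[0] = 3*9 = 27
A[1]*B[1] = 4*2 = 8
A[2]*B[2] = 6*8 = 48
A[3]*B[3] = 6*0 = 0
A[4]*B[4] = 2*1 = 2
A[5]*B[5] = 5*1 = 5
A[6]*B[6] = 7*0 = 0
Sum = 27 + 8 + 48 + 0 + 2 + 5 + 0 = 90

90


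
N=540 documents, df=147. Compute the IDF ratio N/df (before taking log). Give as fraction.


IDF ratio = N / df
= 540 / 147
= 180/49

180/49


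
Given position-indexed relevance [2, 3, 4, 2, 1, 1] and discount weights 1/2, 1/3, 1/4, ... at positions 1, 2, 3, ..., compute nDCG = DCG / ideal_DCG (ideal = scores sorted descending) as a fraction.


Position discount weights w_i = 1/(i+1) for i=1..6:
Weights = [1/2, 1/3, 1/4, 1/5, 1/6, 1/7]
Actual relevance: [2, 3, 4, 2, 1, 1]
DCG = 2/2 + 3/3 + 4/4 + 2/5 + 1/6 + 1/7 = 779/210
Ideal relevance (sorted desc): [4, 3, 2, 2, 1, 1]
Ideal DCG = 4/2 + 3/3 + 2/4 + 2/5 + 1/6 + 1/7 = 442/105
nDCG = DCG / ideal_DCG = 779/210 / 442/105 = 779/884

779/884


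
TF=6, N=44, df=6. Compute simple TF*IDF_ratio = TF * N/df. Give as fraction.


TF * (N/df)
= 6 * (44/6)
= 6 * 22/3
= 44

44


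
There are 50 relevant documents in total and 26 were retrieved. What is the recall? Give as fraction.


Recall = retrieved_relevant / total_relevant
= 26 / 50
= 26 / (26 + 24)
= 13/25

13/25


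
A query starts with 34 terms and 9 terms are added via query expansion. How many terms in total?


Original terms: 34
Expansion terms: 9
Total = 34 + 9 = 43

43


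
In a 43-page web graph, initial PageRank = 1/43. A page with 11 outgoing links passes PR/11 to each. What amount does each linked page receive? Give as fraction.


Initial PR = 1/43 = 1/43
Outlinks = 11
Contribution per link = PR / outlinks
= 1/43 / 11
= 1/473

1/473


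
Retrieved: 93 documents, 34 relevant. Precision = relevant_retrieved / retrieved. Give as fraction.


Precision = relevant_retrieved / total_retrieved
= 34 / 93
= 34 / (34 + 59)
= 34/93

34/93


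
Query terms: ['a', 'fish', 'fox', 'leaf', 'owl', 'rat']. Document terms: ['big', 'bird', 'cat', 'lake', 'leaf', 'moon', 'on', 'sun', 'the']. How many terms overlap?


Query terms: ['a', 'fish', 'fox', 'leaf', 'owl', 'rat']
Document terms: ['big', 'bird', 'cat', 'lake', 'leaf', 'moon', 'on', 'sun', 'the']
Common terms: ['leaf']
Overlap count = 1

1


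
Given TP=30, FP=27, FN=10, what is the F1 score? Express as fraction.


F1 = 2 * P * R / (P + R)
P = TP/(TP+FP) = 30/57 = 10/19
R = TP/(TP+FN) = 30/40 = 3/4
2 * P * R = 2 * 10/19 * 3/4 = 15/19
P + R = 10/19 + 3/4 = 97/76
F1 = 15/19 / 97/76 = 60/97

60/97


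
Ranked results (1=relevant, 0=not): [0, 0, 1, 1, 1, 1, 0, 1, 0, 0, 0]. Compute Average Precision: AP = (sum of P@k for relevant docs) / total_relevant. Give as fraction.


Computing P@k for each relevant position:
Position 1: not relevant
Position 2: not relevant
Position 3: relevant, P@3 = 1/3 = 1/3
Position 4: relevant, P@4 = 2/4 = 1/2
Position 5: relevant, P@5 = 3/5 = 3/5
Position 6: relevant, P@6 = 4/6 = 2/3
Position 7: not relevant
Position 8: relevant, P@8 = 5/8 = 5/8
Position 9: not relevant
Position 10: not relevant
Position 11: not relevant
Sum of P@k = 1/3 + 1/2 + 3/5 + 2/3 + 5/8 = 109/40
AP = 109/40 / 5 = 109/200

109/200


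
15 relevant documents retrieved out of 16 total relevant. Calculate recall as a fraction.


Recall = retrieved_relevant / total_relevant
= 15 / 16
= 15 / (15 + 1)
= 15/16

15/16


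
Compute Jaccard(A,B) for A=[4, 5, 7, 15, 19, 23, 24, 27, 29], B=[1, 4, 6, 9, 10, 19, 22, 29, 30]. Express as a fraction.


A intersect B = [4, 19, 29]
|A intersect B| = 3
A union B = [1, 4, 5, 6, 7, 9, 10, 15, 19, 22, 23, 24, 27, 29, 30]
|A union B| = 15
Jaccard = 3/15 = 1/5

1/5


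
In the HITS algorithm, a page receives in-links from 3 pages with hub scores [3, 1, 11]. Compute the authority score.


Authority = sum of hub scores of in-linkers
In-link 1: hub score = 3
In-link 2: hub score = 1
In-link 3: hub score = 11
Authority = 3 + 1 + 11 = 15

15


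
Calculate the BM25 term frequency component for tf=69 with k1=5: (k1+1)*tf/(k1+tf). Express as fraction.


BM25 TF component = (k1+1)*tf / (k1+tf)
k1 = 5, tf = 69
Numerator = (5+1)*69 = 414
Denominator = 5 + 69 = 74
= 414/74 = 207/37

207/37


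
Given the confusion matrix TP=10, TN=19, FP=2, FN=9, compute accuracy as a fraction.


Accuracy = (TP + TN) / (TP + TN + FP + FN)
TP + TN = 10 + 19 = 29
Total = 10 + 19 + 2 + 9 = 40
Accuracy = 29 / 40 = 29/40

29/40


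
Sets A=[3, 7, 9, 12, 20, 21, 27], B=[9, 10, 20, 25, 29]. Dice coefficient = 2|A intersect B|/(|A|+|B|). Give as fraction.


A intersect B = [9, 20]
|A intersect B| = 2
|A| = 7, |B| = 5
Dice = 2*2 / (7+5)
= 4 / 12 = 1/3

1/3


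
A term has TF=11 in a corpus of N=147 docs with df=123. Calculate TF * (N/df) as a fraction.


TF * (N/df)
= 11 * (147/123)
= 11 * 49/41
= 539/41

539/41


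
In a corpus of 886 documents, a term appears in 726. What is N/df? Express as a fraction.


IDF ratio = N / df
= 886 / 726
= 443/363

443/363


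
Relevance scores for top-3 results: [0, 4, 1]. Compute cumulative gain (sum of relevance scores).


Cumulative Gain = sum of relevance scores
Position 1: rel=0, running sum=0
Position 2: rel=4, running sum=4
Position 3: rel=1, running sum=5
CG = 5

5


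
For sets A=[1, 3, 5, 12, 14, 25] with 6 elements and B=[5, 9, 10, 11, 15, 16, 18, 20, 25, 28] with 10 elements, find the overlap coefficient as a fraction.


A intersect B = [5, 25]
|A intersect B| = 2
min(|A|, |B|) = min(6, 10) = 6
Overlap = 2 / 6 = 1/3

1/3


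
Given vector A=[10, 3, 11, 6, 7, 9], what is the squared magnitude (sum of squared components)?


|A|^2 = sum of squared components
A[0]^2 = 10^2 = 100
A[1]^2 = 3^2 = 9
A[2]^2 = 11^2 = 121
A[3]^2 = 6^2 = 36
A[4]^2 = 7^2 = 49
A[5]^2 = 9^2 = 81
Sum = 100 + 9 + 121 + 36 + 49 + 81 = 396

396


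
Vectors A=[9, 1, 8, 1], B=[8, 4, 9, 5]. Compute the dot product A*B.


Dot product = sum of element-wise products
A[0]*B[0] = 9*8 = 72
A[1]*B[1] = 1*4 = 4
A[2]*B[2] = 8*9 = 72
A[3]*B[3] = 1*5 = 5
Sum = 72 + 4 + 72 + 5 = 153

153


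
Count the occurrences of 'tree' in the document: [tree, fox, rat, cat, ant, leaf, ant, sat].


Document has 8 words
Scanning for 'tree':
Found at positions: [0]
Count = 1

1


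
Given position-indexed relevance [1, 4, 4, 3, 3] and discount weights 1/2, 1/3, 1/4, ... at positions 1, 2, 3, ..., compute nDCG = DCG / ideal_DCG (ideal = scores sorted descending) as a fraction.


Position discount weights w_i = 1/(i+1) for i=1..5:
Weights = [1/2, 1/3, 1/4, 1/5, 1/6]
Actual relevance: [1, 4, 4, 3, 3]
DCG = 1/2 + 4/3 + 4/4 + 3/5 + 3/6 = 59/15
Ideal relevance (sorted desc): [4, 4, 3, 3, 1]
Ideal DCG = 4/2 + 4/3 + 3/4 + 3/5 + 1/6 = 97/20
nDCG = DCG / ideal_DCG = 59/15 / 97/20 = 236/291

236/291


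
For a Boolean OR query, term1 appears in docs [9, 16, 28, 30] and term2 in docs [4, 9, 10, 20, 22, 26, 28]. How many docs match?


Boolean OR: find union of posting lists
term1 docs: [9, 16, 28, 30]
term2 docs: [4, 9, 10, 20, 22, 26, 28]
Union: [4, 9, 10, 16, 20, 22, 26, 28, 30]
|union| = 9

9


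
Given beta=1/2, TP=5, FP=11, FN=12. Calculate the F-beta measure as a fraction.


P = TP/(TP+FP) = 5/16 = 5/16
R = TP/(TP+FN) = 5/17 = 5/17
beta^2 = 1/2^2 = 1/4
(1 + beta^2) = 5/4
Numerator = (1+beta^2)*P*R = 125/1088
Denominator = beta^2*P + R = 5/64 + 5/17 = 405/1088
F_beta = 25/81

25/81


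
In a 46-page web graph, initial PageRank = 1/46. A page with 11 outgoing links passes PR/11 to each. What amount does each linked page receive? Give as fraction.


Initial PR = 1/46 = 1/46
Outlinks = 11
Contribution per link = PR / outlinks
= 1/46 / 11
= 1/506

1/506


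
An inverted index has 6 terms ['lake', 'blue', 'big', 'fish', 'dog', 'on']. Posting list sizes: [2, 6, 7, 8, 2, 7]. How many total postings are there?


Summing posting list sizes:
'lake': 2 postings
'blue': 6 postings
'big': 7 postings
'fish': 8 postings
'dog': 2 postings
'on': 7 postings
Total = 2 + 6 + 7 + 8 + 2 + 7 = 32

32


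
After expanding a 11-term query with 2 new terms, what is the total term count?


Original terms: 11
Expansion terms: 2
Total = 11 + 2 = 13

13


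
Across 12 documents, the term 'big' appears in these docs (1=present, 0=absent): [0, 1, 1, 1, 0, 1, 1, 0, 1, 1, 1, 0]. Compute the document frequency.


Checking each document for 'big':
Doc 1: absent
Doc 2: present
Doc 3: present
Doc 4: present
Doc 5: absent
Doc 6: present
Doc 7: present
Doc 8: absent
Doc 9: present
Doc 10: present
Doc 11: present
Doc 12: absent
df = sum of presences = 0 + 1 + 1 + 1 + 0 + 1 + 1 + 0 + 1 + 1 + 1 + 0 = 8

8


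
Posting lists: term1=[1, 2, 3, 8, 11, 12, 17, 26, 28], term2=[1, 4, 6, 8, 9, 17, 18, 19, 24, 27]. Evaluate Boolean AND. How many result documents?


Boolean AND: find intersection of posting lists
term1 docs: [1, 2, 3, 8, 11, 12, 17, 26, 28]
term2 docs: [1, 4, 6, 8, 9, 17, 18, 19, 24, 27]
Intersection: [1, 8, 17]
|intersection| = 3

3


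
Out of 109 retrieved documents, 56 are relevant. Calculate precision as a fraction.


Precision = relevant_retrieved / total_retrieved
= 56 / 109
= 56 / (56 + 53)
= 56/109

56/109


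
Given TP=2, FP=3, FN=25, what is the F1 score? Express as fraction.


F1 = 2 * P * R / (P + R)
P = TP/(TP+FP) = 2/5 = 2/5
R = TP/(TP+FN) = 2/27 = 2/27
2 * P * R = 2 * 2/5 * 2/27 = 8/135
P + R = 2/5 + 2/27 = 64/135
F1 = 8/135 / 64/135 = 1/8

1/8


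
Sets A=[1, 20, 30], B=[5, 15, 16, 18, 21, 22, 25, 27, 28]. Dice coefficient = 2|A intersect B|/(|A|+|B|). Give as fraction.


A intersect B = []
|A intersect B| = 0
|A| = 3, |B| = 9
Dice = 2*0 / (3+9)
= 0 / 12 = 0

0


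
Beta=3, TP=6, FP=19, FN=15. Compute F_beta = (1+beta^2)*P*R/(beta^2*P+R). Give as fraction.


P = TP/(TP+FP) = 6/25 = 6/25
R = TP/(TP+FN) = 6/21 = 2/7
beta^2 = 3^2 = 9
(1 + beta^2) = 10
Numerator = (1+beta^2)*P*R = 24/35
Denominator = beta^2*P + R = 54/25 + 2/7 = 428/175
F_beta = 30/107

30/107


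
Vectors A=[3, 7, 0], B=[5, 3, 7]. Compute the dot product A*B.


Dot product = sum of element-wise products
A[0]*B[0] = 3*5 = 15
A[1]*B[1] = 7*3 = 21
A[2]*B[2] = 0*7 = 0
Sum = 15 + 21 + 0 = 36

36


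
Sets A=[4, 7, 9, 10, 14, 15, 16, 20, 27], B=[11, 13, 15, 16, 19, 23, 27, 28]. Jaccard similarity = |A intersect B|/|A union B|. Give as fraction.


A intersect B = [15, 16, 27]
|A intersect B| = 3
A union B = [4, 7, 9, 10, 11, 13, 14, 15, 16, 19, 20, 23, 27, 28]
|A union B| = 14
Jaccard = 3/14 = 3/14

3/14


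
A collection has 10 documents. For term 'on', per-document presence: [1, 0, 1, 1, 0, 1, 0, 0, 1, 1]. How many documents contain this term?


Checking each document for 'on':
Doc 1: present
Doc 2: absent
Doc 3: present
Doc 4: present
Doc 5: absent
Doc 6: present
Doc 7: absent
Doc 8: absent
Doc 9: present
Doc 10: present
df = sum of presences = 1 + 0 + 1 + 1 + 0 + 1 + 0 + 0 + 1 + 1 = 6

6


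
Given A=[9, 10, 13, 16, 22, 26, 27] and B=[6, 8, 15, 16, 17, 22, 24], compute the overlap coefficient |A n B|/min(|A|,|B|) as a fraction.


A intersect B = [16, 22]
|A intersect B| = 2
min(|A|, |B|) = min(7, 7) = 7
Overlap = 2 / 7 = 2/7

2/7


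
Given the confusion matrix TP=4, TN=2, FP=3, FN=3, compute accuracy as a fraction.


Accuracy = (TP + TN) / (TP + TN + FP + FN)
TP + TN = 4 + 2 = 6
Total = 4 + 2 + 3 + 3 = 12
Accuracy = 6 / 12 = 1/2

1/2


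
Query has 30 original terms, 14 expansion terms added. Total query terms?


Original terms: 30
Expansion terms: 14
Total = 30 + 14 = 44

44


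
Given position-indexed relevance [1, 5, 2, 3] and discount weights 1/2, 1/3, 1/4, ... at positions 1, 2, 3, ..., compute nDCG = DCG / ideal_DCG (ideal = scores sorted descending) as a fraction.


Position discount weights w_i = 1/(i+1) for i=1..4:
Weights = [1/2, 1/3, 1/4, 1/5]
Actual relevance: [1, 5, 2, 3]
DCG = 1/2 + 5/3 + 2/4 + 3/5 = 49/15
Ideal relevance (sorted desc): [5, 3, 2, 1]
Ideal DCG = 5/2 + 3/3 + 2/4 + 1/5 = 21/5
nDCG = DCG / ideal_DCG = 49/15 / 21/5 = 7/9

7/9


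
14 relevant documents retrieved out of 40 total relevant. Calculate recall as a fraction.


Recall = retrieved_relevant / total_relevant
= 14 / 40
= 14 / (14 + 26)
= 7/20

7/20


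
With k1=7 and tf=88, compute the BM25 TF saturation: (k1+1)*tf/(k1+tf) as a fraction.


BM25 TF component = (k1+1)*tf / (k1+tf)
k1 = 7, tf = 88
Numerator = (7+1)*88 = 704
Denominator = 7 + 88 = 95
= 704/95 = 704/95

704/95


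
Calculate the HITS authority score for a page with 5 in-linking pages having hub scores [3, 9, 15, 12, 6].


Authority = sum of hub scores of in-linkers
In-link 1: hub score = 3
In-link 2: hub score = 9
In-link 3: hub score = 15
In-link 4: hub score = 12
In-link 5: hub score = 6
Authority = 3 + 9 + 15 + 12 + 6 = 45

45


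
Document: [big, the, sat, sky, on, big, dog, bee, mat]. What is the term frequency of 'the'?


Document has 9 words
Scanning for 'the':
Found at positions: [1]
Count = 1

1


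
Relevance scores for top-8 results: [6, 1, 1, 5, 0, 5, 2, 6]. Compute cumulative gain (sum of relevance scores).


Cumulative Gain = sum of relevance scores
Position 1: rel=6, running sum=6
Position 2: rel=1, running sum=7
Position 3: rel=1, running sum=8
Position 4: rel=5, running sum=13
Position 5: rel=0, running sum=13
Position 6: rel=5, running sum=18
Position 7: rel=2, running sum=20
Position 8: rel=6, running sum=26
CG = 26

26


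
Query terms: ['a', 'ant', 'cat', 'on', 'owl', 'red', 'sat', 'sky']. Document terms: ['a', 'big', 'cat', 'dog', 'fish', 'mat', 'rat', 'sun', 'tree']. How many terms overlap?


Query terms: ['a', 'ant', 'cat', 'on', 'owl', 'red', 'sat', 'sky']
Document terms: ['a', 'big', 'cat', 'dog', 'fish', 'mat', 'rat', 'sun', 'tree']
Common terms: ['a', 'cat']
Overlap count = 2

2


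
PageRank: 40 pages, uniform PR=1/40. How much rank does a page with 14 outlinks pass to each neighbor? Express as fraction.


Initial PR = 1/40 = 1/40
Outlinks = 14
Contribution per link = PR / outlinks
= 1/40 / 14
= 1/560

1/560


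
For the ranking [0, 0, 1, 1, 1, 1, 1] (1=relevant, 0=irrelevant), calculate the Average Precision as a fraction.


Computing P@k for each relevant position:
Position 1: not relevant
Position 2: not relevant
Position 3: relevant, P@3 = 1/3 = 1/3
Position 4: relevant, P@4 = 2/4 = 1/2
Position 5: relevant, P@5 = 3/5 = 3/5
Position 6: relevant, P@6 = 4/6 = 2/3
Position 7: relevant, P@7 = 5/7 = 5/7
Sum of P@k = 1/3 + 1/2 + 3/5 + 2/3 + 5/7 = 197/70
AP = 197/70 / 5 = 197/350

197/350


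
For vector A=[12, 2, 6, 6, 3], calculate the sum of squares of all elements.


|A|^2 = sum of squared components
A[0]^2 = 12^2 = 144
A[1]^2 = 2^2 = 4
A[2]^2 = 6^2 = 36
A[3]^2 = 6^2 = 36
A[4]^2 = 3^2 = 9
Sum = 144 + 4 + 36 + 36 + 9 = 229

229


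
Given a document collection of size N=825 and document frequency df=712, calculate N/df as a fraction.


IDF ratio = N / df
= 825 / 712
= 825/712

825/712


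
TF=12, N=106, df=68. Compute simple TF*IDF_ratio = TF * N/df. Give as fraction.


TF * (N/df)
= 12 * (106/68)
= 12 * 53/34
= 318/17

318/17


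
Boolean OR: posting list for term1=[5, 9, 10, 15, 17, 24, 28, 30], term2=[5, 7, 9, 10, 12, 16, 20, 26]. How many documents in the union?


Boolean OR: find union of posting lists
term1 docs: [5, 9, 10, 15, 17, 24, 28, 30]
term2 docs: [5, 7, 9, 10, 12, 16, 20, 26]
Union: [5, 7, 9, 10, 12, 15, 16, 17, 20, 24, 26, 28, 30]
|union| = 13

13


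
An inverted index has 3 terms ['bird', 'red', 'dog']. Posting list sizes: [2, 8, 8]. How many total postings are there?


Summing posting list sizes:
'bird': 2 postings
'red': 8 postings
'dog': 8 postings
Total = 2 + 8 + 8 = 18

18


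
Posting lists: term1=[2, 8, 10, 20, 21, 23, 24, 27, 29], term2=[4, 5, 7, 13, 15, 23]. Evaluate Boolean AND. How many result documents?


Boolean AND: find intersection of posting lists
term1 docs: [2, 8, 10, 20, 21, 23, 24, 27, 29]
term2 docs: [4, 5, 7, 13, 15, 23]
Intersection: [23]
|intersection| = 1

1


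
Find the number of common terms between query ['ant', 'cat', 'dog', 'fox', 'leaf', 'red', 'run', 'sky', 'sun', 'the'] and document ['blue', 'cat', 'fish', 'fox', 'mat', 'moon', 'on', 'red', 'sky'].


Query terms: ['ant', 'cat', 'dog', 'fox', 'leaf', 'red', 'run', 'sky', 'sun', 'the']
Document terms: ['blue', 'cat', 'fish', 'fox', 'mat', 'moon', 'on', 'red', 'sky']
Common terms: ['cat', 'fox', 'red', 'sky']
Overlap count = 4

4


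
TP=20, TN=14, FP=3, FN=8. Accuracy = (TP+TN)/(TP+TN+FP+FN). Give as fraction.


Accuracy = (TP + TN) / (TP + TN + FP + FN)
TP + TN = 20 + 14 = 34
Total = 20 + 14 + 3 + 8 = 45
Accuracy = 34 / 45 = 34/45

34/45


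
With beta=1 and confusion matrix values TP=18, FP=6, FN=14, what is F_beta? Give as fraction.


P = TP/(TP+FP) = 18/24 = 3/4
R = TP/(TP+FN) = 18/32 = 9/16
beta^2 = 1^2 = 1
(1 + beta^2) = 2
Numerator = (1+beta^2)*P*R = 27/32
Denominator = beta^2*P + R = 3/4 + 9/16 = 21/16
F_beta = 9/14

9/14


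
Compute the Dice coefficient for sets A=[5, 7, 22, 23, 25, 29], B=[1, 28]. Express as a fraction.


A intersect B = []
|A intersect B| = 0
|A| = 6, |B| = 2
Dice = 2*0 / (6+2)
= 0 / 8 = 0

0


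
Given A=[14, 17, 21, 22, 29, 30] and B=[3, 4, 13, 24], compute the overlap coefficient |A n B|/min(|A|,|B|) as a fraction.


A intersect B = []
|A intersect B| = 0
min(|A|, |B|) = min(6, 4) = 4
Overlap = 0 / 4 = 0

0


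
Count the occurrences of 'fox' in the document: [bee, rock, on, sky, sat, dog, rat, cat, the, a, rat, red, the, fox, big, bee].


Document has 16 words
Scanning for 'fox':
Found at positions: [13]
Count = 1

1


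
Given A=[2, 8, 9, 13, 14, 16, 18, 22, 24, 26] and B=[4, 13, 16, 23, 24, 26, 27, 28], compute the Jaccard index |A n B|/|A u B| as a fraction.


A intersect B = [13, 16, 24, 26]
|A intersect B| = 4
A union B = [2, 4, 8, 9, 13, 14, 16, 18, 22, 23, 24, 26, 27, 28]
|A union B| = 14
Jaccard = 4/14 = 2/7

2/7


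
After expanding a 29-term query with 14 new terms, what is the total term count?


Original terms: 29
Expansion terms: 14
Total = 29 + 14 = 43

43


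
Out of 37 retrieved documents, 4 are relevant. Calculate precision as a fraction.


Precision = relevant_retrieved / total_retrieved
= 4 / 37
= 4 / (4 + 33)
= 4/37

4/37


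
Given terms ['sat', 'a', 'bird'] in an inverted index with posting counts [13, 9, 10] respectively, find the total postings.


Summing posting list sizes:
'sat': 13 postings
'a': 9 postings
'bird': 10 postings
Total = 13 + 9 + 10 = 32

32


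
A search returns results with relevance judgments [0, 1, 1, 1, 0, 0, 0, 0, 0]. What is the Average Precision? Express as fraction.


Computing P@k for each relevant position:
Position 1: not relevant
Position 2: relevant, P@2 = 1/2 = 1/2
Position 3: relevant, P@3 = 2/3 = 2/3
Position 4: relevant, P@4 = 3/4 = 3/4
Position 5: not relevant
Position 6: not relevant
Position 7: not relevant
Position 8: not relevant
Position 9: not relevant
Sum of P@k = 1/2 + 2/3 + 3/4 = 23/12
AP = 23/12 / 3 = 23/36

23/36


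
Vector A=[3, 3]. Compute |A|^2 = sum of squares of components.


|A|^2 = sum of squared components
A[0]^2 = 3^2 = 9
A[1]^2 = 3^2 = 9
Sum = 9 + 9 = 18

18


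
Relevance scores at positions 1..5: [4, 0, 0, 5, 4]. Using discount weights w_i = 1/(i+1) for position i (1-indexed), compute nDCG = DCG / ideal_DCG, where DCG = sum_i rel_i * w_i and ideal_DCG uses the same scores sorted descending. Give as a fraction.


Position discount weights w_i = 1/(i+1) for i=1..5:
Weights = [1/2, 1/3, 1/4, 1/5, 1/6]
Actual relevance: [4, 0, 0, 5, 4]
DCG = 4/2 + 0/3 + 0/4 + 5/5 + 4/6 = 11/3
Ideal relevance (sorted desc): [5, 4, 4, 0, 0]
Ideal DCG = 5/2 + 4/3 + 4/4 + 0/5 + 0/6 = 29/6
nDCG = DCG / ideal_DCG = 11/3 / 29/6 = 22/29

22/29


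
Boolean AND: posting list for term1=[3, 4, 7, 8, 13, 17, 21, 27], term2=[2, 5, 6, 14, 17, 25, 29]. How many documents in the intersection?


Boolean AND: find intersection of posting lists
term1 docs: [3, 4, 7, 8, 13, 17, 21, 27]
term2 docs: [2, 5, 6, 14, 17, 25, 29]
Intersection: [17]
|intersection| = 1

1


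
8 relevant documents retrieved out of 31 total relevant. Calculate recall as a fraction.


Recall = retrieved_relevant / total_relevant
= 8 / 31
= 8 / (8 + 23)
= 8/31

8/31


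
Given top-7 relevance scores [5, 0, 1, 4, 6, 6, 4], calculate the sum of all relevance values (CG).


Cumulative Gain = sum of relevance scores
Position 1: rel=5, running sum=5
Position 2: rel=0, running sum=5
Position 3: rel=1, running sum=6
Position 4: rel=4, running sum=10
Position 5: rel=6, running sum=16
Position 6: rel=6, running sum=22
Position 7: rel=4, running sum=26
CG = 26

26


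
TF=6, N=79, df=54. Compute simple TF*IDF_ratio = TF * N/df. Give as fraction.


TF * (N/df)
= 6 * (79/54)
= 6 * 79/54
= 79/9

79/9


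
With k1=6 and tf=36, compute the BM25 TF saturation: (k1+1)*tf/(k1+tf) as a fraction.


BM25 TF component = (k1+1)*tf / (k1+tf)
k1 = 6, tf = 36
Numerator = (6+1)*36 = 252
Denominator = 6 + 36 = 42
= 252/42 = 6

6


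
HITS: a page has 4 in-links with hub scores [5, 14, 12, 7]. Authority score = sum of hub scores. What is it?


Authority = sum of hub scores of in-linkers
In-link 1: hub score = 5
In-link 2: hub score = 14
In-link 3: hub score = 12
In-link 4: hub score = 7
Authority = 5 + 14 + 12 + 7 = 38

38


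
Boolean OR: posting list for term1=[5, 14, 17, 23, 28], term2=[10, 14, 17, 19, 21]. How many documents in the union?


Boolean OR: find union of posting lists
term1 docs: [5, 14, 17, 23, 28]
term2 docs: [10, 14, 17, 19, 21]
Union: [5, 10, 14, 17, 19, 21, 23, 28]
|union| = 8

8


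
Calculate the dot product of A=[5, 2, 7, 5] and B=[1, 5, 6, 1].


Dot product = sum of element-wise products
A[0]*B[0] = 5*1 = 5
A[1]*B[1] = 2*5 = 10
A[2]*B[2] = 7*6 = 42
A[3]*B[3] = 5*1 = 5
Sum = 5 + 10 + 42 + 5 = 62

62


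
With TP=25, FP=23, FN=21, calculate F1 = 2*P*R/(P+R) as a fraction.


F1 = 2 * P * R / (P + R)
P = TP/(TP+FP) = 25/48 = 25/48
R = TP/(TP+FN) = 25/46 = 25/46
2 * P * R = 2 * 25/48 * 25/46 = 625/1104
P + R = 25/48 + 25/46 = 1175/1104
F1 = 625/1104 / 1175/1104 = 25/47

25/47


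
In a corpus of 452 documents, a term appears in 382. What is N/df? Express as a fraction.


IDF ratio = N / df
= 452 / 382
= 226/191

226/191


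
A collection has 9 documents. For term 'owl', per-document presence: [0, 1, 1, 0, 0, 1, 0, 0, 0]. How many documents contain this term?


Checking each document for 'owl':
Doc 1: absent
Doc 2: present
Doc 3: present
Doc 4: absent
Doc 5: absent
Doc 6: present
Doc 7: absent
Doc 8: absent
Doc 9: absent
df = sum of presences = 0 + 1 + 1 + 0 + 0 + 1 + 0 + 0 + 0 = 3

3


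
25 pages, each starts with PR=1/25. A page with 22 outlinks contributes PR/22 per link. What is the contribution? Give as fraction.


Initial PR = 1/25 = 1/25
Outlinks = 22
Contribution per link = PR / outlinks
= 1/25 / 22
= 1/550

1/550


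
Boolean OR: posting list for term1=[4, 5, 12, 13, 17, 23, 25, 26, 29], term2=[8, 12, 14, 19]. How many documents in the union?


Boolean OR: find union of posting lists
term1 docs: [4, 5, 12, 13, 17, 23, 25, 26, 29]
term2 docs: [8, 12, 14, 19]
Union: [4, 5, 8, 12, 13, 14, 17, 19, 23, 25, 26, 29]
|union| = 12

12


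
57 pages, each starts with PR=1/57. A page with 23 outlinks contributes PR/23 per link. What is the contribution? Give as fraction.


Initial PR = 1/57 = 1/57
Outlinks = 23
Contribution per link = PR / outlinks
= 1/57 / 23
= 1/1311

1/1311


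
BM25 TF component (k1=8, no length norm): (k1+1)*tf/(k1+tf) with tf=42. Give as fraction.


BM25 TF component = (k1+1)*tf / (k1+tf)
k1 = 8, tf = 42
Numerator = (8+1)*42 = 378
Denominator = 8 + 42 = 50
= 378/50 = 189/25

189/25


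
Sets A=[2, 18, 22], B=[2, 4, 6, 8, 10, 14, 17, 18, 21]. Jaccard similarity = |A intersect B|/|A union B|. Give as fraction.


A intersect B = [2, 18]
|A intersect B| = 2
A union B = [2, 4, 6, 8, 10, 14, 17, 18, 21, 22]
|A union B| = 10
Jaccard = 2/10 = 1/5

1/5


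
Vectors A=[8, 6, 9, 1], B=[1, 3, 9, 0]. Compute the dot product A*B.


Dot product = sum of element-wise products
A[0]*B[0] = 8*1 = 8
A[1]*B[1] = 6*3 = 18
A[2]*B[2] = 9*9 = 81
A[3]*B[3] = 1*0 = 0
Sum = 8 + 18 + 81 + 0 = 107

107


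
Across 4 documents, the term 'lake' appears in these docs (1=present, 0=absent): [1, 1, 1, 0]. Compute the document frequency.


Checking each document for 'lake':
Doc 1: present
Doc 2: present
Doc 3: present
Doc 4: absent
df = sum of presences = 1 + 1 + 1 + 0 = 3

3


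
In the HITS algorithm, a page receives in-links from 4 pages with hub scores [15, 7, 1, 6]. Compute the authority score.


Authority = sum of hub scores of in-linkers
In-link 1: hub score = 15
In-link 2: hub score = 7
In-link 3: hub score = 1
In-link 4: hub score = 6
Authority = 15 + 7 + 1 + 6 = 29

29


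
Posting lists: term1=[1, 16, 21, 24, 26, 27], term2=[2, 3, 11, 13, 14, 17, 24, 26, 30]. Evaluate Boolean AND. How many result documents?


Boolean AND: find intersection of posting lists
term1 docs: [1, 16, 21, 24, 26, 27]
term2 docs: [2, 3, 11, 13, 14, 17, 24, 26, 30]
Intersection: [24, 26]
|intersection| = 2

2


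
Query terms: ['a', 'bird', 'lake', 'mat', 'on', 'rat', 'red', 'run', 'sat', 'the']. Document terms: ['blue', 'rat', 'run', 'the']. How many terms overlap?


Query terms: ['a', 'bird', 'lake', 'mat', 'on', 'rat', 'red', 'run', 'sat', 'the']
Document terms: ['blue', 'rat', 'run', 'the']
Common terms: ['rat', 'run', 'the']
Overlap count = 3

3


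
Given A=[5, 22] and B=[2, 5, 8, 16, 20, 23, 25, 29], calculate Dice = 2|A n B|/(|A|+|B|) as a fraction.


A intersect B = [5]
|A intersect B| = 1
|A| = 2, |B| = 8
Dice = 2*1 / (2+8)
= 2 / 10 = 1/5

1/5


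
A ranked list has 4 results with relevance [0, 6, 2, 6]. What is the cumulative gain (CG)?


Cumulative Gain = sum of relevance scores
Position 1: rel=0, running sum=0
Position 2: rel=6, running sum=6
Position 3: rel=2, running sum=8
Position 4: rel=6, running sum=14
CG = 14

14


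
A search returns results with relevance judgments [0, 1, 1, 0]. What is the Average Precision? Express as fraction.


Computing P@k for each relevant position:
Position 1: not relevant
Position 2: relevant, P@2 = 1/2 = 1/2
Position 3: relevant, P@3 = 2/3 = 2/3
Position 4: not relevant
Sum of P@k = 1/2 + 2/3 = 7/6
AP = 7/6 / 2 = 7/12

7/12


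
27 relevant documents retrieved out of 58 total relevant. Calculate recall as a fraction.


Recall = retrieved_relevant / total_relevant
= 27 / 58
= 27 / (27 + 31)
= 27/58

27/58


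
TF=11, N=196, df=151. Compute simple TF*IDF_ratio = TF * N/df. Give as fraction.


TF * (N/df)
= 11 * (196/151)
= 11 * 196/151
= 2156/151

2156/151


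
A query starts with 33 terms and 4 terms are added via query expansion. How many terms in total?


Original terms: 33
Expansion terms: 4
Total = 33 + 4 = 37

37


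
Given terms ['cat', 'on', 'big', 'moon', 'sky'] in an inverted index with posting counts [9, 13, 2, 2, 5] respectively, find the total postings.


Summing posting list sizes:
'cat': 9 postings
'on': 13 postings
'big': 2 postings
'moon': 2 postings
'sky': 5 postings
Total = 9 + 13 + 2 + 2 + 5 = 31

31


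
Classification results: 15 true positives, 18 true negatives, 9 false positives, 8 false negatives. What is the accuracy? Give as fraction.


Accuracy = (TP + TN) / (TP + TN + FP + FN)
TP + TN = 15 + 18 = 33
Total = 15 + 18 + 9 + 8 = 50
Accuracy = 33 / 50 = 33/50

33/50


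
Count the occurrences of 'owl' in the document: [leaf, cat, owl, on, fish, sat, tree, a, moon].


Document has 9 words
Scanning for 'owl':
Found at positions: [2]
Count = 1

1


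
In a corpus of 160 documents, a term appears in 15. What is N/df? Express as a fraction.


IDF ratio = N / df
= 160 / 15
= 32/3

32/3


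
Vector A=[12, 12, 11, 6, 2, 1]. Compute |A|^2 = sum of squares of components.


|A|^2 = sum of squared components
A[0]^2 = 12^2 = 144
A[1]^2 = 12^2 = 144
A[2]^2 = 11^2 = 121
A[3]^2 = 6^2 = 36
A[4]^2 = 2^2 = 4
A[5]^2 = 1^2 = 1
Sum = 144 + 144 + 121 + 36 + 4 + 1 = 450

450


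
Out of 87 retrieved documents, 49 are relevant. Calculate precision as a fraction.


Precision = relevant_retrieved / total_retrieved
= 49 / 87
= 49 / (49 + 38)
= 49/87

49/87


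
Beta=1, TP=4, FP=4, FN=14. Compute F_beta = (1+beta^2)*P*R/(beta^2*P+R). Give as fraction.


P = TP/(TP+FP) = 4/8 = 1/2
R = TP/(TP+FN) = 4/18 = 2/9
beta^2 = 1^2 = 1
(1 + beta^2) = 2
Numerator = (1+beta^2)*P*R = 2/9
Denominator = beta^2*P + R = 1/2 + 2/9 = 13/18
F_beta = 4/13

4/13


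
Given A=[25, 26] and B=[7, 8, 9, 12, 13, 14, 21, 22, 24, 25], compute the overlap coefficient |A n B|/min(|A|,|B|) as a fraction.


A intersect B = [25]
|A intersect B| = 1
min(|A|, |B|) = min(2, 10) = 2
Overlap = 1 / 2 = 1/2

1/2


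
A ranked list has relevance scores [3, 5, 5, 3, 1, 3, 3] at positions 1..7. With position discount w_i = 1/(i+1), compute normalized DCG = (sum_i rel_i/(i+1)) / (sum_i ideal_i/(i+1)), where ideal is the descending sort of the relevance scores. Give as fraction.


Position discount weights w_i = 1/(i+1) for i=1..7:
Weights = [1/2, 1/3, 1/4, 1/5, 1/6, 1/7, 1/8]
Actual relevance: [3, 5, 5, 3, 1, 3, 3]
DCG = 3/2 + 5/3 + 5/4 + 3/5 + 1/6 + 3/7 + 3/8 = 5029/840
Ideal relevance (sorted desc): [5, 5, 3, 3, 3, 3, 1]
Ideal DCG = 5/2 + 5/3 + 3/4 + 3/5 + 3/6 + 3/7 + 1/8 = 5519/840
nDCG = DCG / ideal_DCG = 5029/840 / 5519/840 = 5029/5519

5029/5519


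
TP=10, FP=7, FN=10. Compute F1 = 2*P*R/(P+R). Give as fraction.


F1 = 2 * P * R / (P + R)
P = TP/(TP+FP) = 10/17 = 10/17
R = TP/(TP+FN) = 10/20 = 1/2
2 * P * R = 2 * 10/17 * 1/2 = 10/17
P + R = 10/17 + 1/2 = 37/34
F1 = 10/17 / 37/34 = 20/37

20/37


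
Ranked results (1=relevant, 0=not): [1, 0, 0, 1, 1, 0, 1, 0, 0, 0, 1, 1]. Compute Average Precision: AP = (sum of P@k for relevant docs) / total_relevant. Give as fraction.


Computing P@k for each relevant position:
Position 1: relevant, P@1 = 1/1 = 1
Position 2: not relevant
Position 3: not relevant
Position 4: relevant, P@4 = 2/4 = 1/2
Position 5: relevant, P@5 = 3/5 = 3/5
Position 6: not relevant
Position 7: relevant, P@7 = 4/7 = 4/7
Position 8: not relevant
Position 9: not relevant
Position 10: not relevant
Position 11: relevant, P@11 = 5/11 = 5/11
Position 12: relevant, P@12 = 6/12 = 1/2
Sum of P@k = 1 + 1/2 + 3/5 + 4/7 + 5/11 + 1/2 = 1396/385
AP = 1396/385 / 6 = 698/1155

698/1155


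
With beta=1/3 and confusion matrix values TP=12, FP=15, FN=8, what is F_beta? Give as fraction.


P = TP/(TP+FP) = 12/27 = 4/9
R = TP/(TP+FN) = 12/20 = 3/5
beta^2 = 1/3^2 = 1/9
(1 + beta^2) = 10/9
Numerator = (1+beta^2)*P*R = 8/27
Denominator = beta^2*P + R = 4/81 + 3/5 = 263/405
F_beta = 120/263

120/263


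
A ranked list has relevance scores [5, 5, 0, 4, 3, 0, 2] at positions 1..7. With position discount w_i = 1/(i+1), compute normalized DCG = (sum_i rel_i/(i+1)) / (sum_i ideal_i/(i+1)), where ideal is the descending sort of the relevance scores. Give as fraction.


Position discount weights w_i = 1/(i+1) for i=1..7:
Weights = [1/2, 1/3, 1/4, 1/5, 1/6, 1/7, 1/8]
Actual relevance: [5, 5, 0, 4, 3, 0, 2]
DCG = 5/2 + 5/3 + 0/4 + 4/5 + 3/6 + 0/7 + 2/8 = 343/60
Ideal relevance (sorted desc): [5, 5, 4, 3, 2, 0, 0]
Ideal DCG = 5/2 + 5/3 + 4/4 + 3/5 + 2/6 + 0/7 + 0/8 = 61/10
nDCG = DCG / ideal_DCG = 343/60 / 61/10 = 343/366

343/366


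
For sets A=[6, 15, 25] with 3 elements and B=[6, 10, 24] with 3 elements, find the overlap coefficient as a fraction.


A intersect B = [6]
|A intersect B| = 1
min(|A|, |B|) = min(3, 3) = 3
Overlap = 1 / 3 = 1/3

1/3


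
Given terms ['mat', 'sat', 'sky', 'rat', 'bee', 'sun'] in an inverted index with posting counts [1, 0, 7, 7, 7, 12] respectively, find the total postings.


Summing posting list sizes:
'mat': 1 postings
'sat': 0 postings
'sky': 7 postings
'rat': 7 postings
'bee': 7 postings
'sun': 12 postings
Total = 1 + 0 + 7 + 7 + 7 + 12 = 34

34


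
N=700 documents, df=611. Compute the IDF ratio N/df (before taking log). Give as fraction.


IDF ratio = N / df
= 700 / 611
= 700/611

700/611


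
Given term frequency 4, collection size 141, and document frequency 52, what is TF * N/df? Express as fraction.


TF * (N/df)
= 4 * (141/52)
= 4 * 141/52
= 141/13

141/13


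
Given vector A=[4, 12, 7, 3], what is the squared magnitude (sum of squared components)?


|A|^2 = sum of squared components
A[0]^2 = 4^2 = 16
A[1]^2 = 12^2 = 144
A[2]^2 = 7^2 = 49
A[3]^2 = 3^2 = 9
Sum = 16 + 144 + 49 + 9 = 218

218


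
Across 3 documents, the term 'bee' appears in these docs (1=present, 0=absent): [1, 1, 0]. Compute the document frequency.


Checking each document for 'bee':
Doc 1: present
Doc 2: present
Doc 3: absent
df = sum of presences = 1 + 1 + 0 = 2

2


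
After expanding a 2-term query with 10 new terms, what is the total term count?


Original terms: 2
Expansion terms: 10
Total = 2 + 10 = 12

12


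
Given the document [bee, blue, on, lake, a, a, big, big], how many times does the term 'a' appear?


Document has 8 words
Scanning for 'a':
Found at positions: [4, 5]
Count = 2

2


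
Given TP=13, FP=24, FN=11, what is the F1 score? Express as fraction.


F1 = 2 * P * R / (P + R)
P = TP/(TP+FP) = 13/37 = 13/37
R = TP/(TP+FN) = 13/24 = 13/24
2 * P * R = 2 * 13/37 * 13/24 = 169/444
P + R = 13/37 + 13/24 = 793/888
F1 = 169/444 / 793/888 = 26/61

26/61


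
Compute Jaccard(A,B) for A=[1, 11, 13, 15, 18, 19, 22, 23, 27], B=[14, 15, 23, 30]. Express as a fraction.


A intersect B = [15, 23]
|A intersect B| = 2
A union B = [1, 11, 13, 14, 15, 18, 19, 22, 23, 27, 30]
|A union B| = 11
Jaccard = 2/11 = 2/11

2/11


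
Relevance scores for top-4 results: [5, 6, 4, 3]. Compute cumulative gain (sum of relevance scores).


Cumulative Gain = sum of relevance scores
Position 1: rel=5, running sum=5
Position 2: rel=6, running sum=11
Position 3: rel=4, running sum=15
Position 4: rel=3, running sum=18
CG = 18

18


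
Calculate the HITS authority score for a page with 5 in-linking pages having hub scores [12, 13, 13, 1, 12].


Authority = sum of hub scores of in-linkers
In-link 1: hub score = 12
In-link 2: hub score = 13
In-link 3: hub score = 13
In-link 4: hub score = 1
In-link 5: hub score = 12
Authority = 12 + 13 + 13 + 1 + 12 = 51

51


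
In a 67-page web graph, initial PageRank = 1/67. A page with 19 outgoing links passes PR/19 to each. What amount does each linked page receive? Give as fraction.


Initial PR = 1/67 = 1/67
Outlinks = 19
Contribution per link = PR / outlinks
= 1/67 / 19
= 1/1273

1/1273


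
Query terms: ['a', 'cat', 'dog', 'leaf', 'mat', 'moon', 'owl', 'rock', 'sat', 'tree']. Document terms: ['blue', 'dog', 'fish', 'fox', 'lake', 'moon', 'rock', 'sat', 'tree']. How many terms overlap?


Query terms: ['a', 'cat', 'dog', 'leaf', 'mat', 'moon', 'owl', 'rock', 'sat', 'tree']
Document terms: ['blue', 'dog', 'fish', 'fox', 'lake', 'moon', 'rock', 'sat', 'tree']
Common terms: ['dog', 'moon', 'rock', 'sat', 'tree']
Overlap count = 5

5
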